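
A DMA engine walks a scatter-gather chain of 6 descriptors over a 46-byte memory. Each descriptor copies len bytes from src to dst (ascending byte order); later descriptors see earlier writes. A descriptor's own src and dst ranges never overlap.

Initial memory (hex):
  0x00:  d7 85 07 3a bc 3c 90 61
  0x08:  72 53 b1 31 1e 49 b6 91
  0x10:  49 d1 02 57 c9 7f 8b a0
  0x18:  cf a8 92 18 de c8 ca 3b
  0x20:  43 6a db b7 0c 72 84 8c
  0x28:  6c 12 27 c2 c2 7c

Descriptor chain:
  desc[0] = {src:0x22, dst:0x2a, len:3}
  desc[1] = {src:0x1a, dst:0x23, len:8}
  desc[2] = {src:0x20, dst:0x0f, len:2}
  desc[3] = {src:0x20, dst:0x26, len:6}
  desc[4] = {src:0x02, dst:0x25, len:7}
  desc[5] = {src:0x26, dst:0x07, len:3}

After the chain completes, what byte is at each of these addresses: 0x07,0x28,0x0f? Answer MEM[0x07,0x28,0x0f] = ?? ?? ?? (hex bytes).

MEM[0x07,0x28,0x0f] = 3a 3c 43

D0: mem[0x2a..0x2c] <- [db b7 0c]
D1: mem[0x23..0x2a] <- [92 18 de c8 ca 3b 43 6a]
D2: mem[0x0f..0x10] <- [43 6a]
D3: mem[0x26..0x2b] <- [43 6a db 92 18 de]
D4: mem[0x25..0x2b] <- [07 3a bc 3c 90 61 72]
D5: mem[0x07..0x09] <- [3a bc 3c]
query mem[0x07]=0x3a, mem[0x28]=0x3c, mem[0x0f]=0x43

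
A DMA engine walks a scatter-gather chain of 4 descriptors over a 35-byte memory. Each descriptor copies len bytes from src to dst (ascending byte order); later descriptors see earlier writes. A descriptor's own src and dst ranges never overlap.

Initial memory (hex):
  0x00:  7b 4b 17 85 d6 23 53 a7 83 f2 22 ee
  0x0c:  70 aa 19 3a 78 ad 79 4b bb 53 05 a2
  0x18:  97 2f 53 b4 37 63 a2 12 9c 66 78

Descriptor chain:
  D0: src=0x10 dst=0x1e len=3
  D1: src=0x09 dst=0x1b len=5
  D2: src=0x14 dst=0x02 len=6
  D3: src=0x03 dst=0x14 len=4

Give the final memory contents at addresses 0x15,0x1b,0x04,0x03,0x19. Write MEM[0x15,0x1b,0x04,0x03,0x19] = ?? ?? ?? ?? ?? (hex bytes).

MEM[0x15,0x1b,0x04,0x03,0x19] = 05 f2 05 53 2f

[0] 0x10->0x1e len=3 : 78 ad 79
[1] 0x09->0x1b len=5 : f2 22 ee 70 aa
[2] 0x14->0x02 len=6 : bb 53 05 a2 97 2f
[3] 0x03->0x14 len=4 : 53 05 a2 97
query mem[0x15]=0x05, mem[0x1b]=0xf2, mem[0x04]=0x05, mem[0x03]=0x53, mem[0x19]=0x2f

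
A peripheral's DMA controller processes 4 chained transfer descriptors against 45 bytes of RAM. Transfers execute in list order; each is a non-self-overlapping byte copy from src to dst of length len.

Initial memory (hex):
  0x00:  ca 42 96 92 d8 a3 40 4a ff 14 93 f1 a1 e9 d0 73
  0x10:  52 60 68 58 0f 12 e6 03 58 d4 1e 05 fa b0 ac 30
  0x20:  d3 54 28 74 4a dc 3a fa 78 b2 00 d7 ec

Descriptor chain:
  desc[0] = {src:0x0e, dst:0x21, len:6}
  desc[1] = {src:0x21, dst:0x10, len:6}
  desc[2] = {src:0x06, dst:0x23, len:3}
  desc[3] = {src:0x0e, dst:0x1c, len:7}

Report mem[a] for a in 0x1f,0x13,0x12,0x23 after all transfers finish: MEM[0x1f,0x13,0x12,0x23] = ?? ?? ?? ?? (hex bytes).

MEM[0x1f,0x13,0x12,0x23] = 73 60 52 40

[0] 0x0e->0x21 len=6 : d0 73 52 60 68 58
[1] 0x21->0x10 len=6 : d0 73 52 60 68 58
[2] 0x06->0x23 len=3 : 40 4a ff
[3] 0x0e->0x1c len=7 : d0 73 d0 73 52 60 68
query mem[0x1f]=0x73, mem[0x13]=0x60, mem[0x12]=0x52, mem[0x23]=0x40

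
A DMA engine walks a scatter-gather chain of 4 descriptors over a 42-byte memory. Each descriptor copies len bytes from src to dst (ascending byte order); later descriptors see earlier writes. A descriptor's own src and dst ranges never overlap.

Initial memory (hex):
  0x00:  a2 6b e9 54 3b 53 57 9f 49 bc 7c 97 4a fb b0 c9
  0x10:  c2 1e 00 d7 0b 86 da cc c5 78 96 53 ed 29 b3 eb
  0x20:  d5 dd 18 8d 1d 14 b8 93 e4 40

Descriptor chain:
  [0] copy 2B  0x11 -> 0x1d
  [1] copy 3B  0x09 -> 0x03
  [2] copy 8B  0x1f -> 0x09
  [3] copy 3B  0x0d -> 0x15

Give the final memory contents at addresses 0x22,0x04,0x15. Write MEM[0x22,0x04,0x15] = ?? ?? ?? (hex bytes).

MEM[0x22,0x04,0x15] = 18 7c 8d

#0 dst[0x1d+2] := {0x1e,0x00}
#1 dst[0x03+3] := {0xbc,0x7c,0x97}
#2 dst[0x09+8] := {0xeb,0xd5,0xdd,0x18,0x8d,0x1d,0x14,0xb8}
#3 dst[0x15+3] := {0x8d,0x1d,0x14}
query mem[0x22]=0x18, mem[0x04]=0x7c, mem[0x15]=0x8d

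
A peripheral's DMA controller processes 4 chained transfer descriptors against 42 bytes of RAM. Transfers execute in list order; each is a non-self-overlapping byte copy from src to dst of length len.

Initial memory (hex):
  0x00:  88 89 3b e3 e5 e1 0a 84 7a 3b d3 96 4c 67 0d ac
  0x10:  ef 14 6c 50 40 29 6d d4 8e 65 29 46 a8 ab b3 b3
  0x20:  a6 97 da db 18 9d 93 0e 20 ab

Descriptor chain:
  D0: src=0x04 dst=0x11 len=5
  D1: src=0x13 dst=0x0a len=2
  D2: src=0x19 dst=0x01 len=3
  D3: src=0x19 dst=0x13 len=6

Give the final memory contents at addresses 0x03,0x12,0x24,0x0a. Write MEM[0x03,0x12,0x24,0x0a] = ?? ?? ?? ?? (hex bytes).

MEM[0x03,0x12,0x24,0x0a] = 46 e1 18 0a

  after D0: wrote 5B at 0x11 = e5e10a847a
  after D1: wrote 2B at 0x0a = 0a84
  after D2: wrote 3B at 0x01 = 652946
  after D3: wrote 6B at 0x13 = 652946a8abb3
query mem[0x03]=0x46, mem[0x12]=0xe1, mem[0x24]=0x18, mem[0x0a]=0x0a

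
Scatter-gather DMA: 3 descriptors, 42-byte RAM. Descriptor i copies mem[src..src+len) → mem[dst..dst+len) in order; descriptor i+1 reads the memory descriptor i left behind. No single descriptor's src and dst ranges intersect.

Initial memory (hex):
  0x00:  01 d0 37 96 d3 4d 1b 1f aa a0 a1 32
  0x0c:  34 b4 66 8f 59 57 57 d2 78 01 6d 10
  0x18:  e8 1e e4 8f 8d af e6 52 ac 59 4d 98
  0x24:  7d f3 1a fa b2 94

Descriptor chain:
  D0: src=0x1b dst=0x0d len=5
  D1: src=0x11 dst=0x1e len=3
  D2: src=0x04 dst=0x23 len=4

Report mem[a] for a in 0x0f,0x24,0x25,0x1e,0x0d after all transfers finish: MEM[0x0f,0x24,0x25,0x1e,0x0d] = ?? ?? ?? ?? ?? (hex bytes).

#0 dst[0x0d+5] := {0x8f,0x8d,0xaf,0xe6,0x52}
#1 dst[0x1e+3] := {0x52,0x57,0xd2}
#2 dst[0x23+4] := {0xd3,0x4d,0x1b,0x1f}
query mem[0x0f]=0xaf, mem[0x24]=0x4d, mem[0x25]=0x1b, mem[0x1e]=0x52, mem[0x0d]=0x8f

MEM[0x0f,0x24,0x25,0x1e,0x0d] = af 4d 1b 52 8f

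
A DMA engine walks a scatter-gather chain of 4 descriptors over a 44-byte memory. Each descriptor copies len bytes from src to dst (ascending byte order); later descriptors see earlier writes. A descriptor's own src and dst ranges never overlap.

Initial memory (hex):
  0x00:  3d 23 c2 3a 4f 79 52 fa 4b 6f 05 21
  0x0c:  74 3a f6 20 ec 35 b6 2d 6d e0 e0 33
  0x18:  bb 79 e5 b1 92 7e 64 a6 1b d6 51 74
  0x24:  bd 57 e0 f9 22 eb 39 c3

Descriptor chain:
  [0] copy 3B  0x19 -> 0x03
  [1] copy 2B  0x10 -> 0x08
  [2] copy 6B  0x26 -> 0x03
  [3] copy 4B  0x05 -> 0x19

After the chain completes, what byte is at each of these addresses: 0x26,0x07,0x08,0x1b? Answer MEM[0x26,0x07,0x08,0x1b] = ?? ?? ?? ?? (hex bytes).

D0: mem[0x03..0x05] <- [79 e5 b1]
D1: mem[0x08..0x09] <- [ec 35]
D2: mem[0x03..0x08] <- [e0 f9 22 eb 39 c3]
D3: mem[0x19..0x1c] <- [22 eb 39 c3]
query mem[0x26]=0xe0, mem[0x07]=0x39, mem[0x08]=0xc3, mem[0x1b]=0x39

MEM[0x26,0x07,0x08,0x1b] = e0 39 c3 39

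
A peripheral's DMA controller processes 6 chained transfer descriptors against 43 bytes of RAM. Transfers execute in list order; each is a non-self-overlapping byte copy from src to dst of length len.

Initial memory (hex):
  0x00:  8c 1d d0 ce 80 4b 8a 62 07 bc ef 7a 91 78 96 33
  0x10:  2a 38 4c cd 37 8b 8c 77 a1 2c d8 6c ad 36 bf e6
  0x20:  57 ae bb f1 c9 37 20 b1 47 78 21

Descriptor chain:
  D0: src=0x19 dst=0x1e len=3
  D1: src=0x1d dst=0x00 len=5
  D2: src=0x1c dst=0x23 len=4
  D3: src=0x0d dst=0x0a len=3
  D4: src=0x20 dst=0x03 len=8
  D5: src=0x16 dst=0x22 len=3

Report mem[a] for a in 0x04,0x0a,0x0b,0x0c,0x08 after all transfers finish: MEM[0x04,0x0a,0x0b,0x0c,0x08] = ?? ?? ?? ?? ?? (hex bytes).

#0 dst[0x1e+3] := {0x2c,0xd8,0x6c}
#1 dst[0x00+5] := {0x36,0x2c,0xd8,0x6c,0xae}
#2 dst[0x23+4] := {0xad,0x36,0x2c,0xd8}
#3 dst[0x0a+3] := {0x78,0x96,0x33}
#4 dst[0x03+8] := {0x6c,0xae,0xbb,0xad,0x36,0x2c,0xd8,0xb1}
#5 dst[0x22+3] := {0x8c,0x77,0xa1}
query mem[0x04]=0xae, mem[0x0a]=0xb1, mem[0x0b]=0x96, mem[0x0c]=0x33, mem[0x08]=0x2c

MEM[0x04,0x0a,0x0b,0x0c,0x08] = ae b1 96 33 2c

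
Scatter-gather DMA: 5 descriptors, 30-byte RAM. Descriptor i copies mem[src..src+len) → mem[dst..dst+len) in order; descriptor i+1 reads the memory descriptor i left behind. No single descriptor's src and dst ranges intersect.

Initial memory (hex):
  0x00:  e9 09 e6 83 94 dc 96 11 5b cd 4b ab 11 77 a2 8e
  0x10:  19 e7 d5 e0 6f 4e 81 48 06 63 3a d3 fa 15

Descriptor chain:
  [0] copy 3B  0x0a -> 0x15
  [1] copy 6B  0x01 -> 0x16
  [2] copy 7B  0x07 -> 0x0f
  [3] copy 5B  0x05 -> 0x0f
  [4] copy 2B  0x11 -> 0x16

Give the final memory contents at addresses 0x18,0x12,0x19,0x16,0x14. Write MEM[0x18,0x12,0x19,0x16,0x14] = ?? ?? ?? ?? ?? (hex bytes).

MEM[0x18,0x12,0x19,0x16,0x14] = 83 5b 94 11 11

D0: mem[0x15..0x17] <- [4b ab 11]
D1: mem[0x16..0x1b] <- [09 e6 83 94 dc 96]
D2: mem[0x0f..0x15] <- [11 5b cd 4b ab 11 77]
D3: mem[0x0f..0x13] <- [dc 96 11 5b cd]
D4: mem[0x16..0x17] <- [11 5b]
query mem[0x18]=0x83, mem[0x12]=0x5b, mem[0x19]=0x94, mem[0x16]=0x11, mem[0x14]=0x11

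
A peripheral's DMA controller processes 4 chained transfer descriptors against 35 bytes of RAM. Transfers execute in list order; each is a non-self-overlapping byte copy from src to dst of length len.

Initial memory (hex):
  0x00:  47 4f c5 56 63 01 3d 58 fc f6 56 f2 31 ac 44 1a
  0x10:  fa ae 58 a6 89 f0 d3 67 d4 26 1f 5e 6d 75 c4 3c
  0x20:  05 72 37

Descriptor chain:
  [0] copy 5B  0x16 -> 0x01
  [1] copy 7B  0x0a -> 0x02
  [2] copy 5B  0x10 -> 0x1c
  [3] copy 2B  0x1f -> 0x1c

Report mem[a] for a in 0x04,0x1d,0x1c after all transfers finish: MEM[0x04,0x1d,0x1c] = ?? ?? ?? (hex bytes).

MEM[0x04,0x1d,0x1c] = 31 89 a6

[0] 0x16->0x01 len=5 : d3 67 d4 26 1f
[1] 0x0a->0x02 len=7 : 56 f2 31 ac 44 1a fa
[2] 0x10->0x1c len=5 : fa ae 58 a6 89
[3] 0x1f->0x1c len=2 : a6 89
query mem[0x04]=0x31, mem[0x1d]=0x89, mem[0x1c]=0xa6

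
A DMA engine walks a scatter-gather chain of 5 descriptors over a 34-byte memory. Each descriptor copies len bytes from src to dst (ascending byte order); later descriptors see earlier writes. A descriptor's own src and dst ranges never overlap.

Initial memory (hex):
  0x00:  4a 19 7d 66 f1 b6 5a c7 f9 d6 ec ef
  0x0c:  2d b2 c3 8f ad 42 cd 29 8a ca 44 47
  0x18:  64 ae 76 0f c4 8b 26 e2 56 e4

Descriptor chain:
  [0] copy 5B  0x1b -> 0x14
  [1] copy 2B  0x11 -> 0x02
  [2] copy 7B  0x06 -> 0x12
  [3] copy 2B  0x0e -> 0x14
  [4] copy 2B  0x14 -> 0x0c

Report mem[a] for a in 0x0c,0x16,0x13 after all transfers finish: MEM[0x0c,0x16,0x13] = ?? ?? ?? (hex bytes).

  after D0: wrote 5B at 0x14 = 0fc48b26e2
  after D1: wrote 2B at 0x02 = 42cd
  after D2: wrote 7B at 0x12 = 5ac7f9d6ecef2d
  after D3: wrote 2B at 0x14 = c38f
  after D4: wrote 2B at 0x0c = c38f
query mem[0x0c]=0xc3, mem[0x16]=0xec, mem[0x13]=0xc7

MEM[0x0c,0x16,0x13] = c3 ec c7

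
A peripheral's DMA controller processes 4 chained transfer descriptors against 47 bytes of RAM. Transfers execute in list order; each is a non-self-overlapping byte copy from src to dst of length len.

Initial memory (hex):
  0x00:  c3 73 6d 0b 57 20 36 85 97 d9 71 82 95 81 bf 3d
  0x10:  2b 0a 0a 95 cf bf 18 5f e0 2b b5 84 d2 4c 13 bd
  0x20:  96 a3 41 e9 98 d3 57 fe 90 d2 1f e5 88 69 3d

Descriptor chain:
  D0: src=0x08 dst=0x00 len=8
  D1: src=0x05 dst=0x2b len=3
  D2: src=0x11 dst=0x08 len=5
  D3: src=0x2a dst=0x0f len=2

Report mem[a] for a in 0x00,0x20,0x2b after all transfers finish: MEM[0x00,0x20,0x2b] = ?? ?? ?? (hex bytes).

MEM[0x00,0x20,0x2b] = 97 96 81

D0: mem[0x00..0x07] <- [97 d9 71 82 95 81 bf 3d]
D1: mem[0x2b..0x2d] <- [81 bf 3d]
D2: mem[0x08..0x0c] <- [0a 0a 95 cf bf]
D3: mem[0x0f..0x10] <- [1f 81]
query mem[0x00]=0x97, mem[0x20]=0x96, mem[0x2b]=0x81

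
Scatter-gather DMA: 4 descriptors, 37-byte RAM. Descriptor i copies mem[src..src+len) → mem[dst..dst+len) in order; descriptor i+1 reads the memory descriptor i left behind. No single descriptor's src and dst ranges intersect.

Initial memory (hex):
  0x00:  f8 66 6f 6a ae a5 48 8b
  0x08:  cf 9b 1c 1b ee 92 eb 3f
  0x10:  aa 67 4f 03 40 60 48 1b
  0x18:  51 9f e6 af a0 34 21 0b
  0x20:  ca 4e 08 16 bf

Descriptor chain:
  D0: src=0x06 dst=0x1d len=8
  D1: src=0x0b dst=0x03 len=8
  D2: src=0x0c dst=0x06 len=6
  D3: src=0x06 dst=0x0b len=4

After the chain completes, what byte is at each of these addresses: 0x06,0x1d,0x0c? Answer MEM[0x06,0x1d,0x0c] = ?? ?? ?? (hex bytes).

  after D0: wrote 8B at 0x1d = 488bcf9b1c1bee92
  after D1: wrote 8B at 0x03 = 1bee92eb3faa674f
  after D2: wrote 6B at 0x06 = ee92eb3faa67
  after D3: wrote 4B at 0x0b = ee92eb3f
query mem[0x06]=0xee, mem[0x1d]=0x48, mem[0x0c]=0x92

MEM[0x06,0x1d,0x0c] = ee 48 92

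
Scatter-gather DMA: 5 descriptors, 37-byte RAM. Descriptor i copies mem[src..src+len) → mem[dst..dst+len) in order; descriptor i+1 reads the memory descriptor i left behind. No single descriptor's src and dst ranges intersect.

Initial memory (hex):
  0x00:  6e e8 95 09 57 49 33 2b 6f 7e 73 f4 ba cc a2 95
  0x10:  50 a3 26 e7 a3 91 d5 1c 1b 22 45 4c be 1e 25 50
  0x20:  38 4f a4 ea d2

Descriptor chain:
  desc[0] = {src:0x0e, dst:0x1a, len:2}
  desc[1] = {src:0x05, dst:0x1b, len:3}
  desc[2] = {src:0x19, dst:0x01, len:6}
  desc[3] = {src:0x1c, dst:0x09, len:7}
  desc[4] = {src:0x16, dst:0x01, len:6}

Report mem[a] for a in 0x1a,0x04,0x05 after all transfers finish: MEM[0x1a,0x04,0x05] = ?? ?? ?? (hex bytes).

  after D0: wrote 2B at 0x1a = a295
  after D1: wrote 3B at 0x1b = 49332b
  after D2: wrote 6B at 0x01 = 22a249332b25
  after D3: wrote 7B at 0x09 = 332b2550384fa4
  after D4: wrote 6B at 0x01 = d51c1b22a249
query mem[0x1a]=0xa2, mem[0x04]=0x22, mem[0x05]=0xa2

MEM[0x1a,0x04,0x05] = a2 22 a2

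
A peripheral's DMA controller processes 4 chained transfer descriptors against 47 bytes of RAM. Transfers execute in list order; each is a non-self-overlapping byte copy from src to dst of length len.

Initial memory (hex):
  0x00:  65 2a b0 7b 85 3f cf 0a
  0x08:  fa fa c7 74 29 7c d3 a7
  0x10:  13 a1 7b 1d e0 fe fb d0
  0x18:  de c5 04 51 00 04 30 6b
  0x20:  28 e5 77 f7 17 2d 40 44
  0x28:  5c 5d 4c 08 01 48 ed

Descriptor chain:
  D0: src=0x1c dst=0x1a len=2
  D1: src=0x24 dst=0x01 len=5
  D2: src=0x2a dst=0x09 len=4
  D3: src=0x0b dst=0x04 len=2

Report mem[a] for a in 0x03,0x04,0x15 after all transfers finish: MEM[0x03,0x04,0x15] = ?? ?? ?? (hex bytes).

MEM[0x03,0x04,0x15] = 40 01 fe

[0] 0x1c->0x1a len=2 : 00 04
[1] 0x24->0x01 len=5 : 17 2d 40 44 5c
[2] 0x2a->0x09 len=4 : 4c 08 01 48
[3] 0x0b->0x04 len=2 : 01 48
query mem[0x03]=0x40, mem[0x04]=0x01, mem[0x15]=0xfe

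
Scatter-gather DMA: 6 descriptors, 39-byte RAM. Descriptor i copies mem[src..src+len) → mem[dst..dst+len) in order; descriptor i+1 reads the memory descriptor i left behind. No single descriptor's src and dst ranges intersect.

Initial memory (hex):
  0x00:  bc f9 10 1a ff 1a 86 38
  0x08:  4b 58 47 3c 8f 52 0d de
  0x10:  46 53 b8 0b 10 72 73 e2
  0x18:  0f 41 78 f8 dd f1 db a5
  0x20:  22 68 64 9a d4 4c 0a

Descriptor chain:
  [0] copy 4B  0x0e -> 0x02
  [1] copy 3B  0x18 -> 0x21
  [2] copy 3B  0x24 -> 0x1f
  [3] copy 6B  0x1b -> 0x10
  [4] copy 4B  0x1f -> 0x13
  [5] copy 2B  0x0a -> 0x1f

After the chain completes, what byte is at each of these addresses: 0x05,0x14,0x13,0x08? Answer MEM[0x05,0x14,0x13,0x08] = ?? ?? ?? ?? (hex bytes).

D0: mem[0x02..0x05] <- [0d de 46 53]
D1: mem[0x21..0x23] <- [0f 41 78]
D2: mem[0x1f..0x21] <- [d4 4c 0a]
D3: mem[0x10..0x15] <- [f8 dd f1 db d4 4c]
D4: mem[0x13..0x16] <- [d4 4c 0a 41]
D5: mem[0x1f..0x20] <- [47 3c]
query mem[0x05]=0x53, mem[0x14]=0x4c, mem[0x13]=0xd4, mem[0x08]=0x4b

MEM[0x05,0x14,0x13,0x08] = 53 4c d4 4b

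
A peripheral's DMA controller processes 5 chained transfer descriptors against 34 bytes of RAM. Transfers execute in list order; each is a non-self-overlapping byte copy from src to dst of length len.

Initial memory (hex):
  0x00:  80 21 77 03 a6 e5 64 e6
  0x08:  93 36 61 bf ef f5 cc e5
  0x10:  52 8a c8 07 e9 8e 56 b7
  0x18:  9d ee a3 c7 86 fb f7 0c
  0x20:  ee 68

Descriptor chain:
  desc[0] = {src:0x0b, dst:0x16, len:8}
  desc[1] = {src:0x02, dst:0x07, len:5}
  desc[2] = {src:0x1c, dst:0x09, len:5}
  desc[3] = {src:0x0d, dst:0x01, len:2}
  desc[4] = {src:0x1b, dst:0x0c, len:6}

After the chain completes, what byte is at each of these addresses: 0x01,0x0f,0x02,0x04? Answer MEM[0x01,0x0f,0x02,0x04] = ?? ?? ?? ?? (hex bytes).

[0] 0x0b->0x16 len=8 : bf ef f5 cc e5 52 8a c8
[1] 0x02->0x07 len=5 : 77 03 a6 e5 64
[2] 0x1c->0x09 len=5 : 8a c8 f7 0c ee
[3] 0x0d->0x01 len=2 : ee cc
[4] 0x1b->0x0c len=6 : 52 8a c8 f7 0c ee
query mem[0x01]=0xee, mem[0x0f]=0xf7, mem[0x02]=0xcc, mem[0x04]=0xa6

MEM[0x01,0x0f,0x02,0x04] = ee f7 cc a6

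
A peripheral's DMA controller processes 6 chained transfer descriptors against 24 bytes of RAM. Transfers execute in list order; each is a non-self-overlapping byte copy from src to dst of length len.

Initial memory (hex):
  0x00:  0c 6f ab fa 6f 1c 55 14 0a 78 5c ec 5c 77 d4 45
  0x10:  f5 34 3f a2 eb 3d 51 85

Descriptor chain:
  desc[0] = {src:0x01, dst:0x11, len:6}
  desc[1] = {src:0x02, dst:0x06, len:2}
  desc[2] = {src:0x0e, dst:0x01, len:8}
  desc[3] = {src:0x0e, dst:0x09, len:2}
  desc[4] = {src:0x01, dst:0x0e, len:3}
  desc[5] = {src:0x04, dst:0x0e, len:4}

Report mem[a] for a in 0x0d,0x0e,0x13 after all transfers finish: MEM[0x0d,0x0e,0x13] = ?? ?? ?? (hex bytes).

MEM[0x0d,0x0e,0x13] = 77 6f fa

D0: mem[0x11..0x16] <- [6f ab fa 6f 1c 55]
D1: mem[0x06..0x07] <- [ab fa]
D2: mem[0x01..0x08] <- [d4 45 f5 6f ab fa 6f 1c]
D3: mem[0x09..0x0a] <- [d4 45]
D4: mem[0x0e..0x10] <- [d4 45 f5]
D5: mem[0x0e..0x11] <- [6f ab fa 6f]
query mem[0x0d]=0x77, mem[0x0e]=0x6f, mem[0x13]=0xfa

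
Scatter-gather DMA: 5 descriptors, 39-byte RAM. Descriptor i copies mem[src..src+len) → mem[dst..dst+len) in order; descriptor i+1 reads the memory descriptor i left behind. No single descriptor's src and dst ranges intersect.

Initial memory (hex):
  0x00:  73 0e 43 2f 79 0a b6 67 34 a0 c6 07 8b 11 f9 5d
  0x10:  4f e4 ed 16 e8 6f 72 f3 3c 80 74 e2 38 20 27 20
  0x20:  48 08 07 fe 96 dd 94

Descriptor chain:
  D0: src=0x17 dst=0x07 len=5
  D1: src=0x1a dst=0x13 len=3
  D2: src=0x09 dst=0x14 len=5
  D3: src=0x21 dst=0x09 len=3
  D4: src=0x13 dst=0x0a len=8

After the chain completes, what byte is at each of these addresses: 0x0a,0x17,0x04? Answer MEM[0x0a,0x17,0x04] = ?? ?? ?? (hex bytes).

#0 dst[0x07+5] := {0xf3,0x3c,0x80,0x74,0xe2}
#1 dst[0x13+3] := {0x74,0xe2,0x38}
#2 dst[0x14+5] := {0x80,0x74,0xe2,0x8b,0x11}
#3 dst[0x09+3] := {0x08,0x07,0xfe}
#4 dst[0x0a+8] := {0x74,0x80,0x74,0xe2,0x8b,0x11,0x80,0x74}
query mem[0x0a]=0x74, mem[0x17]=0x8b, mem[0x04]=0x79

MEM[0x0a,0x17,0x04] = 74 8b 79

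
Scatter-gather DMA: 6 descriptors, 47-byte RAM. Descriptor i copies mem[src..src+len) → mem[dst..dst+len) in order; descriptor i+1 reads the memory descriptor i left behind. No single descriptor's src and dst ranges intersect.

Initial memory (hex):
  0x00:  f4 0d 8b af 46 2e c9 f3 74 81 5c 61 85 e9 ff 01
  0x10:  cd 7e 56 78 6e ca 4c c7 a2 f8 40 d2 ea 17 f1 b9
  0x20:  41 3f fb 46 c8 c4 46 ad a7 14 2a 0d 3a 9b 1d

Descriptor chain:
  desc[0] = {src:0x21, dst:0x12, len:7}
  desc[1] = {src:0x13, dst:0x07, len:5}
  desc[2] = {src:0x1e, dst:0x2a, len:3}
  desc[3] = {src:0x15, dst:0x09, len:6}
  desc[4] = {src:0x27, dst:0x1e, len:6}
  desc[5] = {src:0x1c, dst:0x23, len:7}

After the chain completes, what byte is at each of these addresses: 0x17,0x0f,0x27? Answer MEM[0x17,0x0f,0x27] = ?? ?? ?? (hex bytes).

MEM[0x17,0x0f,0x27] = 46 01 14

  after D0: wrote 7B at 0x12 = 3ffb46c8c446ad
  after D1: wrote 5B at 0x07 = fb46c8c446
  after D2: wrote 3B at 0x2a = f1b941
  after D3: wrote 6B at 0x09 = c8c446adf840
  after D4: wrote 6B at 0x1e = ada714f1b941
  after D5: wrote 7B at 0x23 = ea17ada714f1b9
query mem[0x17]=0x46, mem[0x0f]=0x01, mem[0x27]=0x14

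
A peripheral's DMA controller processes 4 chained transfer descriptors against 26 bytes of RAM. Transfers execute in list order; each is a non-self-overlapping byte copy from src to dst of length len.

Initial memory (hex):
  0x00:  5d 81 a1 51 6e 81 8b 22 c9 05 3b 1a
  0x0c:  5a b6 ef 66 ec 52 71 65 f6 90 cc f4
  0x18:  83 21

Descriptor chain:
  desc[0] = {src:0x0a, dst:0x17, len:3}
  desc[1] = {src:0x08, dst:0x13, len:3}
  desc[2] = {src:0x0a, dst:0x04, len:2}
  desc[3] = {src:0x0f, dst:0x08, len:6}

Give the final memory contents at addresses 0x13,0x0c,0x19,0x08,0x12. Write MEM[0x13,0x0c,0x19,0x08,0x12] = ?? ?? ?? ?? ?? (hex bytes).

D0: mem[0x17..0x19] <- [3b 1a 5a]
D1: mem[0x13..0x15] <- [c9 05 3b]
D2: mem[0x04..0x05] <- [3b 1a]
D3: mem[0x08..0x0d] <- [66 ec 52 71 c9 05]
query mem[0x13]=0xc9, mem[0x0c]=0xc9, mem[0x19]=0x5a, mem[0x08]=0x66, mem[0x12]=0x71

MEM[0x13,0x0c,0x19,0x08,0x12] = c9 c9 5a 66 71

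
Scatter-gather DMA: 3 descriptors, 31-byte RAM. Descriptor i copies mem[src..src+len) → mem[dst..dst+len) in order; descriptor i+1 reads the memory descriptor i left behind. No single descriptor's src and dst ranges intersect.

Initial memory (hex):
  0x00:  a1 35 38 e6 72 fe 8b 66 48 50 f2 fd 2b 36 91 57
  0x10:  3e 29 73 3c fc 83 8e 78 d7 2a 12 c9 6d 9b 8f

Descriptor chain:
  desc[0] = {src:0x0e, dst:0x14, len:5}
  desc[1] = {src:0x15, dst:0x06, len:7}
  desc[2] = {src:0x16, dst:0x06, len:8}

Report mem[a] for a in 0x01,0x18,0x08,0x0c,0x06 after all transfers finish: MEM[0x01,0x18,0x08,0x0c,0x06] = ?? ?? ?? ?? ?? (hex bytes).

MEM[0x01,0x18,0x08,0x0c,0x06] = 35 73 73 6d 3e

  after D0: wrote 5B at 0x14 = 91573e2973
  after D1: wrote 7B at 0x06 = 573e29732a12c9
  after D2: wrote 8B at 0x06 = 3e29732a12c96d9b
query mem[0x01]=0x35, mem[0x18]=0x73, mem[0x08]=0x73, mem[0x0c]=0x6d, mem[0x06]=0x3e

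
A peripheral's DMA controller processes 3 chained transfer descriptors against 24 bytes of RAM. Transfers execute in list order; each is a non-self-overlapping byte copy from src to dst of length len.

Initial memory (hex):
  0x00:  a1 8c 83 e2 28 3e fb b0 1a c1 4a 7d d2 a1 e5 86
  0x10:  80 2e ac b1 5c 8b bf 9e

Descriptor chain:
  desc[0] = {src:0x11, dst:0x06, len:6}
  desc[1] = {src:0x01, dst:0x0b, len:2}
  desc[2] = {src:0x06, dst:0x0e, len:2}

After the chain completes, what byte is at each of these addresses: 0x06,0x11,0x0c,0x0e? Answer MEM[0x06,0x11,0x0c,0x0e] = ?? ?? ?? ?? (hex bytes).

MEM[0x06,0x11,0x0c,0x0e] = 2e 2e 83 2e

  after D0: wrote 6B at 0x06 = 2eacb15c8bbf
  after D1: wrote 2B at 0x0b = 8c83
  after D2: wrote 2B at 0x0e = 2eac
query mem[0x06]=0x2e, mem[0x11]=0x2e, mem[0x0c]=0x83, mem[0x0e]=0x2e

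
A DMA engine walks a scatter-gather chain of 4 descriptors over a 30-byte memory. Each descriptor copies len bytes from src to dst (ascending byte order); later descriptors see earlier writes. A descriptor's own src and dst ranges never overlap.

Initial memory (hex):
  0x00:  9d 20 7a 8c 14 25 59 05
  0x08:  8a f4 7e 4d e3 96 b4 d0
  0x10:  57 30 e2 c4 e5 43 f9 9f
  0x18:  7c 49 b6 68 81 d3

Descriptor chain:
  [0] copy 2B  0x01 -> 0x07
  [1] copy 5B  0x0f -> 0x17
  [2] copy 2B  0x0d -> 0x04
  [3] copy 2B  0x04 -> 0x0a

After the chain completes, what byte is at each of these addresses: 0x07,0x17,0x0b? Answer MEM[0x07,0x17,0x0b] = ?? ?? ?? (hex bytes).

  after D0: wrote 2B at 0x07 = 207a
  after D1: wrote 5B at 0x17 = d05730e2c4
  after D2: wrote 2B at 0x04 = 96b4
  after D3: wrote 2B at 0x0a = 96b4
query mem[0x07]=0x20, mem[0x17]=0xd0, mem[0x0b]=0xb4

MEM[0x07,0x17,0x0b] = 20 d0 b4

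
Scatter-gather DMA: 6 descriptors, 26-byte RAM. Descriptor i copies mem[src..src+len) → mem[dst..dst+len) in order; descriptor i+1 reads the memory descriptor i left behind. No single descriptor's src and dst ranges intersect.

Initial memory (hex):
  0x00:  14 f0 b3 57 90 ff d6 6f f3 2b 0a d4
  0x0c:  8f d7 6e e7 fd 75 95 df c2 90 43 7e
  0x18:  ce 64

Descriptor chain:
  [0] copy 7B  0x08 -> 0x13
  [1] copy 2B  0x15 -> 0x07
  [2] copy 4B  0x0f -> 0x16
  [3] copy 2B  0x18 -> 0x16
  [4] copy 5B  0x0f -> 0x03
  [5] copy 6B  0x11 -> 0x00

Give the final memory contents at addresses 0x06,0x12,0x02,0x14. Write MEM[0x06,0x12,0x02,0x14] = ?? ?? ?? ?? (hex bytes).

D0: mem[0x13..0x19] <- [f3 2b 0a d4 8f d7 6e]
D1: mem[0x07..0x08] <- [0a d4]
D2: mem[0x16..0x19] <- [e7 fd 75 95]
D3: mem[0x16..0x17] <- [75 95]
D4: mem[0x03..0x07] <- [e7 fd 75 95 f3]
D5: mem[0x00..0x05] <- [75 95 f3 2b 0a 75]
query mem[0x06]=0x95, mem[0x12]=0x95, mem[0x02]=0xf3, mem[0x14]=0x2b

MEM[0x06,0x12,0x02,0x14] = 95 95 f3 2b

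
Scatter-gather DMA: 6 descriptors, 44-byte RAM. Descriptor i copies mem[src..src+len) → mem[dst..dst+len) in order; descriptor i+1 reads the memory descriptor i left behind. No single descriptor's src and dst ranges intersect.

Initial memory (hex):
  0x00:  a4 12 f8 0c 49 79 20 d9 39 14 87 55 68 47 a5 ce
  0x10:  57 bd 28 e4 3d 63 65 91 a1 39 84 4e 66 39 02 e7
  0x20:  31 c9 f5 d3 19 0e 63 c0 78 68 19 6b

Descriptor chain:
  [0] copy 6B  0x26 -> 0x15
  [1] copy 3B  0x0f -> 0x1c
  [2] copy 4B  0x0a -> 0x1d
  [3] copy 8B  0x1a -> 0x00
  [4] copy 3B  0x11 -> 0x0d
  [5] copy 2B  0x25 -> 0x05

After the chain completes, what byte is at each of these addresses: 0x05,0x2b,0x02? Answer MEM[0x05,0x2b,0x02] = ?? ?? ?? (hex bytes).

MEM[0x05,0x2b,0x02] = 0e 6b ce

[0] 0x26->0x15 len=6 : 63 c0 78 68 19 6b
[1] 0x0f->0x1c len=3 : ce 57 bd
[2] 0x0a->0x1d len=4 : 87 55 68 47
[3] 0x1a->0x00 len=8 : 6b 4e ce 87 55 68 47 c9
[4] 0x11->0x0d len=3 : bd 28 e4
[5] 0x25->0x05 len=2 : 0e 63
query mem[0x05]=0x0e, mem[0x2b]=0x6b, mem[0x02]=0xce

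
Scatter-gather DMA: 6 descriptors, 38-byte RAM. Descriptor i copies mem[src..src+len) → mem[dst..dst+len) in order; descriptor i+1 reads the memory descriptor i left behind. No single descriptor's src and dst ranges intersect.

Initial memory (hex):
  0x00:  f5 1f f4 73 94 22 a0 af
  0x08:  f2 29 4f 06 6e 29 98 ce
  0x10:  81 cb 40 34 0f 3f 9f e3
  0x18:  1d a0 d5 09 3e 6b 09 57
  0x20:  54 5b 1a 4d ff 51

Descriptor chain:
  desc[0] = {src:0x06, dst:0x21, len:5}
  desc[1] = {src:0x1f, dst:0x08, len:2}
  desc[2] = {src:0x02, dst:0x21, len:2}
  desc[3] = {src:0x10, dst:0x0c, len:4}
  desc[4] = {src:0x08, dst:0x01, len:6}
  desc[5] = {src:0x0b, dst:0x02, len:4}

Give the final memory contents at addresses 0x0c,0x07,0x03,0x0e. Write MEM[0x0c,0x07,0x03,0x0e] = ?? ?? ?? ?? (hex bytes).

  after D0: wrote 5B at 0x21 = a0aff2294f
  after D1: wrote 2B at 0x08 = 5754
  after D2: wrote 2B at 0x21 = f473
  after D3: wrote 4B at 0x0c = 81cb4034
  after D4: wrote 6B at 0x01 = 57544f0681cb
  after D5: wrote 4B at 0x02 = 0681cb40
query mem[0x0c]=0x81, mem[0x07]=0xaf, mem[0x03]=0x81, mem[0x0e]=0x40

MEM[0x0c,0x07,0x03,0x0e] = 81 af 81 40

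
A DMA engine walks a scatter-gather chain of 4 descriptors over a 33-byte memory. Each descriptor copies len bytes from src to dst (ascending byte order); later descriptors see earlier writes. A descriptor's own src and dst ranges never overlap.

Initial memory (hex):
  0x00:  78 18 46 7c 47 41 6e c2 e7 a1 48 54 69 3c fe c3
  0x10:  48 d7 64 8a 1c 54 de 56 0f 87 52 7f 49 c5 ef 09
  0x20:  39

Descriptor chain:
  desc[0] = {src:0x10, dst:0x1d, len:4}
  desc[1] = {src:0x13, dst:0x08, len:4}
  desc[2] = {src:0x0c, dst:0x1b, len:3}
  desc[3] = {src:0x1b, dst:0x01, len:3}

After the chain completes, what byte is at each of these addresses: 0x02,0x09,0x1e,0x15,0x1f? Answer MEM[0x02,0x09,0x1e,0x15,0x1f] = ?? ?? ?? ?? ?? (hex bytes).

MEM[0x02,0x09,0x1e,0x15,0x1f] = 3c 1c d7 54 64

[0] 0x10->0x1d len=4 : 48 d7 64 8a
[1] 0x13->0x08 len=4 : 8a 1c 54 de
[2] 0x0c->0x1b len=3 : 69 3c fe
[3] 0x1b->0x01 len=3 : 69 3c fe
query mem[0x02]=0x3c, mem[0x09]=0x1c, mem[0x1e]=0xd7, mem[0x15]=0x54, mem[0x1f]=0x64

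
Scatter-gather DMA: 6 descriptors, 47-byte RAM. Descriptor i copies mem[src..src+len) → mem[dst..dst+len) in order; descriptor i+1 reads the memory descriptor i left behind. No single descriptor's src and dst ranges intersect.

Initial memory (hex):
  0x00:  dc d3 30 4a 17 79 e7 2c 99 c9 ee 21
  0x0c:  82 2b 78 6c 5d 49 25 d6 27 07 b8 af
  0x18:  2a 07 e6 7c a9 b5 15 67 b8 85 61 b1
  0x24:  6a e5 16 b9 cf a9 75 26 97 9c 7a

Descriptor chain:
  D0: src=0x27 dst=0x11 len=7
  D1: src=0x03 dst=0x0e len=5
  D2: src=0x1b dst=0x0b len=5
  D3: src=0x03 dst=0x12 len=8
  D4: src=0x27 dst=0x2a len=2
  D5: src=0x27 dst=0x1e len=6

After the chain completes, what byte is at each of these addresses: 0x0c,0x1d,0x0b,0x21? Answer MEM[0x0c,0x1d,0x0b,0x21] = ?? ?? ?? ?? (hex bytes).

MEM[0x0c,0x1d,0x0b,0x21] = a9 b5 7c b9

[0] 0x27->0x11 len=7 : b9 cf a9 75 26 97 9c
[1] 0x03->0x0e len=5 : 4a 17 79 e7 2c
[2] 0x1b->0x0b len=5 : 7c a9 b5 15 67
[3] 0x03->0x12 len=8 : 4a 17 79 e7 2c 99 c9 ee
[4] 0x27->0x2a len=2 : b9 cf
[5] 0x27->0x1e len=6 : b9 cf a9 b9 cf 97
query mem[0x0c]=0xa9, mem[0x1d]=0xb5, mem[0x0b]=0x7c, mem[0x21]=0xb9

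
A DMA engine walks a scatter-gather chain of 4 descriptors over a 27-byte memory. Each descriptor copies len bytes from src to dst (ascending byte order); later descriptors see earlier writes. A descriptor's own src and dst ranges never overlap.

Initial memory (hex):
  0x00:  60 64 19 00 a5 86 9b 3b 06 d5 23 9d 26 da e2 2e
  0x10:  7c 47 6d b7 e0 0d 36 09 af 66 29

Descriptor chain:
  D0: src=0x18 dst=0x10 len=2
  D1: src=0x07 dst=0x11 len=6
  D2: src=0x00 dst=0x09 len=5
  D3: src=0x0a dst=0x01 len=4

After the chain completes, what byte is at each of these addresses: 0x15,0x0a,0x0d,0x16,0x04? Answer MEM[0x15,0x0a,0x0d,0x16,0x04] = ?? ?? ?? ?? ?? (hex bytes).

MEM[0x15,0x0a,0x0d,0x16,0x04] = 9d 64 a5 26 a5

#0 dst[0x10+2] := {0xaf,0x66}
#1 dst[0x11+6] := {0x3b,0x06,0xd5,0x23,0x9d,0x26}
#2 dst[0x09+5] := {0x60,0x64,0x19,0x00,0xa5}
#3 dst[0x01+4] := {0x64,0x19,0x00,0xa5}
query mem[0x15]=0x9d, mem[0x0a]=0x64, mem[0x0d]=0xa5, mem[0x16]=0x26, mem[0x04]=0xa5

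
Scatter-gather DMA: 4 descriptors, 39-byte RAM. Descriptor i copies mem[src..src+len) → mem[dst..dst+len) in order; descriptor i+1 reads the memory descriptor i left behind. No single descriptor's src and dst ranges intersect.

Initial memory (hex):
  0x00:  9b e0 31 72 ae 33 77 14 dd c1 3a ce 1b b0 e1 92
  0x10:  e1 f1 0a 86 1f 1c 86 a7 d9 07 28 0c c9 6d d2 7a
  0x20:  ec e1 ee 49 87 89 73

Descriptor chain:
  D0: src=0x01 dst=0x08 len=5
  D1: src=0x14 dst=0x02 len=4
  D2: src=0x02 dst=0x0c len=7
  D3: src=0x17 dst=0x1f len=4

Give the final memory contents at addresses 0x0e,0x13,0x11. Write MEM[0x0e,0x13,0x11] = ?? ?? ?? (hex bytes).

MEM[0x0e,0x13,0x11] = 86 86 14

#0 dst[0x08+5] := {0xe0,0x31,0x72,0xae,0x33}
#1 dst[0x02+4] := {0x1f,0x1c,0x86,0xa7}
#2 dst[0x0c+7] := {0x1f,0x1c,0x86,0xa7,0x77,0x14,0xe0}
#3 dst[0x1f+4] := {0xa7,0xd9,0x07,0x28}
query mem[0x0e]=0x86, mem[0x13]=0x86, mem[0x11]=0x14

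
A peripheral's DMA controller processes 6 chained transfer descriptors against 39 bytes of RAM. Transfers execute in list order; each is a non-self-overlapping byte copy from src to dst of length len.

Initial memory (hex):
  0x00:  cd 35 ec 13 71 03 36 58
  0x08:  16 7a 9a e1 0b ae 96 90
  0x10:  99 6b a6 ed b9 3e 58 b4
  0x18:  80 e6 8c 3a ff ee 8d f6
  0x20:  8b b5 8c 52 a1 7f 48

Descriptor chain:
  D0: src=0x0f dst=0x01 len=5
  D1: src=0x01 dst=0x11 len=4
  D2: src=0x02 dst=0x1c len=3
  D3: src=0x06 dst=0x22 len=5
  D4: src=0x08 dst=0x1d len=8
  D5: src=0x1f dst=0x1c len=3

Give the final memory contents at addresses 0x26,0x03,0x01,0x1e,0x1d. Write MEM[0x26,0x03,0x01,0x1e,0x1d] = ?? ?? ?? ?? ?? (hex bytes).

D0: mem[0x01..0x05] <- [90 99 6b a6 ed]
D1: mem[0x11..0x14] <- [90 99 6b a6]
D2: mem[0x1c..0x1e] <- [99 6b a6]
D3: mem[0x22..0x26] <- [36 58 16 7a 9a]
D4: mem[0x1d..0x24] <- [16 7a 9a e1 0b ae 96 90]
D5: mem[0x1c..0x1e] <- [9a e1 0b]
query mem[0x26]=0x9a, mem[0x03]=0x6b, mem[0x01]=0x90, mem[0x1e]=0x0b, mem[0x1d]=0xe1

MEM[0x26,0x03,0x01,0x1e,0x1d] = 9a 6b 90 0b e1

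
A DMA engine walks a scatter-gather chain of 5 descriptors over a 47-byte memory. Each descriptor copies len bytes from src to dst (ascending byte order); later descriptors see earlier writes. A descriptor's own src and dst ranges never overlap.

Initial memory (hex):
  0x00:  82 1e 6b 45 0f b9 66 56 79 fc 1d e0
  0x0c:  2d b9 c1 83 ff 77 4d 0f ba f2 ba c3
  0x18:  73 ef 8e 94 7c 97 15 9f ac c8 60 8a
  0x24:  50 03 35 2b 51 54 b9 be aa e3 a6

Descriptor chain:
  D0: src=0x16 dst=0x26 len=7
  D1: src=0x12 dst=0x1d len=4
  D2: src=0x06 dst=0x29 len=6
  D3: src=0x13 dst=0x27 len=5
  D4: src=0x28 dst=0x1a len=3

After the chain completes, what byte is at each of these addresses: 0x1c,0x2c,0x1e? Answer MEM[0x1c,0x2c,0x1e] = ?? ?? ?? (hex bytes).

MEM[0x1c,0x2c,0x1e] = ba fc 0f

D0: mem[0x26..0x2c] <- [ba c3 73 ef 8e 94 7c]
D1: mem[0x1d..0x20] <- [4d 0f ba f2]
D2: mem[0x29..0x2e] <- [66 56 79 fc 1d e0]
D3: mem[0x27..0x2b] <- [0f ba f2 ba c3]
D4: mem[0x1a..0x1c] <- [ba f2 ba]
query mem[0x1c]=0xba, mem[0x2c]=0xfc, mem[0x1e]=0x0f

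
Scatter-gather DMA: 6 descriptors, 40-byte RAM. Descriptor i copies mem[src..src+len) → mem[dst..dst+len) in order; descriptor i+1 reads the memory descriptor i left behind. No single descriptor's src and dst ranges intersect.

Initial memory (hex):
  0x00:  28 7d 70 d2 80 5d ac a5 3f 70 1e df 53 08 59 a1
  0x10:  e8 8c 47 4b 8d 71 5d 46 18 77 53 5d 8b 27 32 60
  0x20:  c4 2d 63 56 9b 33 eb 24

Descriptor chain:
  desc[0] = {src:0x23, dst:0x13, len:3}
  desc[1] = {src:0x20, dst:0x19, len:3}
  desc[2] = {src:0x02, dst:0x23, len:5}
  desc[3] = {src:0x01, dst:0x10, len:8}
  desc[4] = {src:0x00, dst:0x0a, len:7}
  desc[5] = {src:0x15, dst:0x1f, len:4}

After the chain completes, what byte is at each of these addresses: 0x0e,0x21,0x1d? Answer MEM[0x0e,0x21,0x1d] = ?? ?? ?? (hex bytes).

  after D0: wrote 3B at 0x13 = 569b33
  after D1: wrote 3B at 0x19 = c42d63
  after D2: wrote 5B at 0x23 = 70d2805dac
  after D3: wrote 8B at 0x10 = 7d70d2805daca53f
  after D4: wrote 7B at 0x0a = 287d70d2805dac
  after D5: wrote 4B at 0x1f = aca53f18
query mem[0x0e]=0x80, mem[0x21]=0x3f, mem[0x1d]=0x27

MEM[0x0e,0x21,0x1d] = 80 3f 27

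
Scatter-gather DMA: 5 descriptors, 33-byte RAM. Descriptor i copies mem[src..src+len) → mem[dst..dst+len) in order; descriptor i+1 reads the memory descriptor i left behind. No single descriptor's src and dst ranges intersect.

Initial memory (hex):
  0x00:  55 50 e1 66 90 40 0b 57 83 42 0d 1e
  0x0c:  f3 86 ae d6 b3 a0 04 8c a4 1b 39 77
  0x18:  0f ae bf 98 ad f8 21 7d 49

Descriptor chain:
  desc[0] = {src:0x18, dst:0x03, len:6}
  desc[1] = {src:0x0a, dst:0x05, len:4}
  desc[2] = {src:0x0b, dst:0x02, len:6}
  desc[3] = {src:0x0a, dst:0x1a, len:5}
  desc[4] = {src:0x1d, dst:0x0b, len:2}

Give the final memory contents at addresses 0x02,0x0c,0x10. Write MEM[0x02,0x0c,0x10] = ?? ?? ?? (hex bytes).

D0: mem[0x03..0x08] <- [0f ae bf 98 ad f8]
D1: mem[0x05..0x08] <- [0d 1e f3 86]
D2: mem[0x02..0x07] <- [1e f3 86 ae d6 b3]
D3: mem[0x1a..0x1e] <- [0d 1e f3 86 ae]
D4: mem[0x0b..0x0c] <- [86 ae]
query mem[0x02]=0x1e, mem[0x0c]=0xae, mem[0x10]=0xb3

MEM[0x02,0x0c,0x10] = 1e ae b3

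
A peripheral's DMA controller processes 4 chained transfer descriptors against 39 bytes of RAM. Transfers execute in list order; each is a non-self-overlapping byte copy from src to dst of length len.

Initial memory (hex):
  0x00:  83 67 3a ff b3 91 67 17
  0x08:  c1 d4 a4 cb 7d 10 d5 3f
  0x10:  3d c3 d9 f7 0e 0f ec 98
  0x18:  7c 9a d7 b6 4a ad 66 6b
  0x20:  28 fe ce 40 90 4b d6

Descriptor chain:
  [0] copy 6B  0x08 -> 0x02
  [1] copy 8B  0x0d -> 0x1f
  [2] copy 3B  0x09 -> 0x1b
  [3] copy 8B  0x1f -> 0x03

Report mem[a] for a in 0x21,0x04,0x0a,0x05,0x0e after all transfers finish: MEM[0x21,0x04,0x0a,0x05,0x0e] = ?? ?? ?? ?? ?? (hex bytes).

[0] 0x08->0x02 len=6 : c1 d4 a4 cb 7d 10
[1] 0x0d->0x1f len=8 : 10 d5 3f 3d c3 d9 f7 0e
[2] 0x09->0x1b len=3 : d4 a4 cb
[3] 0x1f->0x03 len=8 : 10 d5 3f 3d c3 d9 f7 0e
query mem[0x21]=0x3f, mem[0x04]=0xd5, mem[0x0a]=0x0e, mem[0x05]=0x3f, mem[0x0e]=0xd5

MEM[0x21,0x04,0x0a,0x05,0x0e] = 3f d5 0e 3f d5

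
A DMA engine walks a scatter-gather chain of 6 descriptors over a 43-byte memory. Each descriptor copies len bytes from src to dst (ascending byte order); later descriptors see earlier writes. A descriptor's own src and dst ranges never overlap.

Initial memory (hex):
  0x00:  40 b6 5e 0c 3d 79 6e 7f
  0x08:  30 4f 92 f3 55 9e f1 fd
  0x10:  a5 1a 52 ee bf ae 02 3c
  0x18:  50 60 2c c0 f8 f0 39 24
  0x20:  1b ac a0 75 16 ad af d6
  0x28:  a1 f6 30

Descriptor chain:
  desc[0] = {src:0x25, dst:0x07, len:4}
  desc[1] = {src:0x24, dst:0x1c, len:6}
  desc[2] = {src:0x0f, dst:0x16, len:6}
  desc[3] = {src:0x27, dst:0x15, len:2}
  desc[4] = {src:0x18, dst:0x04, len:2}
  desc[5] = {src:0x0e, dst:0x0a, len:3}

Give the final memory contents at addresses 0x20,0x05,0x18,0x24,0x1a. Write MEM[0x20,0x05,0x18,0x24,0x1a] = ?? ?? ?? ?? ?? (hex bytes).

[0] 0x25->0x07 len=4 : ad af d6 a1
[1] 0x24->0x1c len=6 : 16 ad af d6 a1 f6
[2] 0x0f->0x16 len=6 : fd a5 1a 52 ee bf
[3] 0x27->0x15 len=2 : d6 a1
[4] 0x18->0x04 len=2 : 1a 52
[5] 0x0e->0x0a len=3 : f1 fd a5
query mem[0x20]=0xa1, mem[0x05]=0x52, mem[0x18]=0x1a, mem[0x24]=0x16, mem[0x1a]=0xee

MEM[0x20,0x05,0x18,0x24,0x1a] = a1 52 1a 16 ee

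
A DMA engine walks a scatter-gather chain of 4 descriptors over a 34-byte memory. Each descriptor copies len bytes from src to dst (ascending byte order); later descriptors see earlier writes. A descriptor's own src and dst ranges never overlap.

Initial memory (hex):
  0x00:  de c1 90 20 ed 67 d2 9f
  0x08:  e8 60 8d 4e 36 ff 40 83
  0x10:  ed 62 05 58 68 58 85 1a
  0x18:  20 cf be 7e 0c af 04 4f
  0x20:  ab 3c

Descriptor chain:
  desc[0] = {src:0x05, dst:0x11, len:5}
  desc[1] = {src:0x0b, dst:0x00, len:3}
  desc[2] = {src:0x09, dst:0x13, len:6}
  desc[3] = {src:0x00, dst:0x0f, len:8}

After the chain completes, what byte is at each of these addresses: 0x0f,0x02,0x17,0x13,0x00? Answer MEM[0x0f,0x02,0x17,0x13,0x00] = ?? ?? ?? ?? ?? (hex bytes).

  after D0: wrote 5B at 0x11 = 67d29fe860
  after D1: wrote 3B at 0x00 = 4e36ff
  after D2: wrote 6B at 0x13 = 608d4e36ff40
  after D3: wrote 8B at 0x0f = 4e36ff20ed67d29f
query mem[0x0f]=0x4e, mem[0x02]=0xff, mem[0x17]=0xff, mem[0x13]=0xed, mem[0x00]=0x4e

MEM[0x0f,0x02,0x17,0x13,0x00] = 4e ff ff ed 4e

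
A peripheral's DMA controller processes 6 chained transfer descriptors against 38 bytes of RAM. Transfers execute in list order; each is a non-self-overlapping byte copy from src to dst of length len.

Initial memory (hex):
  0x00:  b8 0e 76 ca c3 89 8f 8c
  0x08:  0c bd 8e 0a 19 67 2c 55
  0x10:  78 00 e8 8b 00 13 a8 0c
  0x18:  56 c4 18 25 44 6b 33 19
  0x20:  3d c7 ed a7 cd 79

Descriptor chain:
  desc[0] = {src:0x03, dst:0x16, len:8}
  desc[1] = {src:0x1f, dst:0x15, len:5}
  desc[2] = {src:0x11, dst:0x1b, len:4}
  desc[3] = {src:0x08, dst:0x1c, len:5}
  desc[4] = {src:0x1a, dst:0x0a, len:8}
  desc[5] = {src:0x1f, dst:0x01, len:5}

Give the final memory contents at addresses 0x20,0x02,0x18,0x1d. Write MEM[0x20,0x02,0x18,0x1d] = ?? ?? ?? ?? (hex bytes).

[0] 0x03->0x16 len=8 : ca c3 89 8f 8c 0c bd 8e
[1] 0x1f->0x15 len=5 : 19 3d c7 ed a7
[2] 0x11->0x1b len=4 : 00 e8 8b 00
[3] 0x08->0x1c len=5 : 0c bd 8e 0a 19
[4] 0x1a->0x0a len=8 : 8c 00 0c bd 8e 0a 19 c7
[5] 0x1f->0x01 len=5 : 0a 19 c7 ed a7
query mem[0x20]=0x19, mem[0x02]=0x19, mem[0x18]=0xed, mem[0x1d]=0xbd

MEM[0x20,0x02,0x18,0x1d] = 19 19 ed bd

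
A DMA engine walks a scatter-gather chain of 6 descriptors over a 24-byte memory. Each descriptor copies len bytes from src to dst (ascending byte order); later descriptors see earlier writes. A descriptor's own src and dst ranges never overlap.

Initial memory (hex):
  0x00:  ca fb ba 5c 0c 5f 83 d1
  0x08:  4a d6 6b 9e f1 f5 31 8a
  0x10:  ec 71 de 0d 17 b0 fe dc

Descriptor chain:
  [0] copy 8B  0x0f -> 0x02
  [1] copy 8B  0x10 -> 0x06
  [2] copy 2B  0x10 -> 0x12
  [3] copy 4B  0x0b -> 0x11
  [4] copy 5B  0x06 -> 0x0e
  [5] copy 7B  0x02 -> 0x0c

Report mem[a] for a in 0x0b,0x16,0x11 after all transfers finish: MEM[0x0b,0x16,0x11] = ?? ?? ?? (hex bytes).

MEM[0x0b,0x16,0x11] = b0 fe 71

[0] 0x0f->0x02 len=8 : 8a ec 71 de 0d 17 b0 fe
[1] 0x10->0x06 len=8 : ec 71 de 0d 17 b0 fe dc
[2] 0x10->0x12 len=2 : ec 71
[3] 0x0b->0x11 len=4 : b0 fe dc 31
[4] 0x06->0x0e len=5 : ec 71 de 0d 17
[5] 0x02->0x0c len=7 : 8a ec 71 de ec 71 de
query mem[0x0b]=0xb0, mem[0x16]=0xfe, mem[0x11]=0x71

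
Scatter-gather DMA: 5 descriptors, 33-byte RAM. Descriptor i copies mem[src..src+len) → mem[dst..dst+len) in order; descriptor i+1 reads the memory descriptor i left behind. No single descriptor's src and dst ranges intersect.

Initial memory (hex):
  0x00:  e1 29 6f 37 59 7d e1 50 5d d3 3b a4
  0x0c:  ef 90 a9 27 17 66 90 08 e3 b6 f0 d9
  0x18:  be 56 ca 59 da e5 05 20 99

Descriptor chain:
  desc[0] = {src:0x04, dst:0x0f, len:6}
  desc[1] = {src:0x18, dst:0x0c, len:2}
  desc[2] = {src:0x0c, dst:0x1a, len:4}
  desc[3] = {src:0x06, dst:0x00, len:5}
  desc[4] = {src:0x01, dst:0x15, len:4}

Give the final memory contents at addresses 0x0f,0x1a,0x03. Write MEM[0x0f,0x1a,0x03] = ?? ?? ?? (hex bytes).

D0: mem[0x0f..0x14] <- [59 7d e1 50 5d d3]
D1: mem[0x0c..0x0d] <- [be 56]
D2: mem[0x1a..0x1d] <- [be 56 a9 59]
D3: mem[0x00..0x04] <- [e1 50 5d d3 3b]
D4: mem[0x15..0x18] <- [50 5d d3 3b]
query mem[0x0f]=0x59, mem[0x1a]=0xbe, mem[0x03]=0xd3

MEM[0x0f,0x1a,0x03] = 59 be d3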